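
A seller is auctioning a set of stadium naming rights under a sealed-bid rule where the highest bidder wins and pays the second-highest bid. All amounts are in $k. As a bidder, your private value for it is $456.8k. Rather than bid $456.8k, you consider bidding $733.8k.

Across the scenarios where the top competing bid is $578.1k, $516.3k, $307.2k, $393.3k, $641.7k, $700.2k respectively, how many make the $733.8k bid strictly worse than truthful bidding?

4

The deviation hurts exactly when the highest competing bid lies strictly between $456.8k and $733.8k — overbidding then wins at a price above your value.
$578.1k: inside the interval → strictly worse (loss $121.3k).
$516.3k: inside the interval → strictly worse (loss $59.5k).
$307.2k: below both → same outcome either way.
$393.3k: below both → same outcome either way.
$641.7k: inside the interval → strictly worse (loss $184.9k).
$700.2k: inside the interval → strictly worse (loss $243.4k).
Count: 4.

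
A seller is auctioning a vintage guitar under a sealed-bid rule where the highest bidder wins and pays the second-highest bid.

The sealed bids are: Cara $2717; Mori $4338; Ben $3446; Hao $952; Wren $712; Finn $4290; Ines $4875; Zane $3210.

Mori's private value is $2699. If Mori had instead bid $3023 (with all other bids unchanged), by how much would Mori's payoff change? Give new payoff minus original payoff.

$0

The highest bid among the other bidders is $4875; Mori's bid doesn't change that.
Original bid $4338: Mori is not highest (top rival bid is $4875); payoff $0.
Alternative bid $3023: Mori is not highest (top rival bid is $4875); payoff $0.
Change in payoff = $0 − ($0) = $0.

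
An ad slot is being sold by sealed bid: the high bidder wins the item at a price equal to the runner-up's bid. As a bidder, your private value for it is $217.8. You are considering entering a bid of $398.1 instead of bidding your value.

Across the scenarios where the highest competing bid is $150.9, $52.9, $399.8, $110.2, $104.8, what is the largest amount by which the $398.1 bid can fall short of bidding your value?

$150.9: same outcome either way → loss $0.
$52.9: same outcome either way → loss $0.
$399.8: same outcome either way → loss $0.
$110.2: same outcome either way → loss $0.
$104.8: same outcome either way → loss $0.
Maximum loss: $0.

$0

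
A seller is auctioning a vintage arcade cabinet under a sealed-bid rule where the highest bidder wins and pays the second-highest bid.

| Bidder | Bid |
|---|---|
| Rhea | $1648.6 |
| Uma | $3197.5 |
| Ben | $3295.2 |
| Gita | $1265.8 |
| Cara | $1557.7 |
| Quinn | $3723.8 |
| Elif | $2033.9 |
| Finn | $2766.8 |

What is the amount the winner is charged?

Highest bid: Quinn at $3723.8, so Quinn wins.
Second-highest bid: Ben at $3295.2 — that is the price the winner pays.

$3295.2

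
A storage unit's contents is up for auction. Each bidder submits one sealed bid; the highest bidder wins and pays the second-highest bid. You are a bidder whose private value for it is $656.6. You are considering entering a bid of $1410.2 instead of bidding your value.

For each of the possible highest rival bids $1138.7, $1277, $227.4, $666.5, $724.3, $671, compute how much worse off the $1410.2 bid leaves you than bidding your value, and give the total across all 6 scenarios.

$1194.5

The deviation costs you only when the competing bid falls strictly between $656.6 and $1410.2; elsewhere both bids give the same outcome.
$1138.7: truthful payoff $0, deviation payoff −$482.1 → loss $482.1.
$1277: truthful payoff $0, deviation payoff −$620.4 → loss $620.4.
$227.4: outcomes coincide → loss $0.
$666.5: truthful payoff $0, deviation payoff −$9.9 → loss $9.9.
$724.3: truthful payoff $0, deviation payoff −$67.7 → loss $67.7.
$671: truthful payoff $0, deviation payoff −$14.4 → loss $14.4.
Total loss = $482.1 + $620.4 + $9.9 + $67.7 + $14.4 = $1194.5.
Truthful bidding weakly dominates here: raising your bid can only win items priced above your value, and lowering it can only forfeit items priced below.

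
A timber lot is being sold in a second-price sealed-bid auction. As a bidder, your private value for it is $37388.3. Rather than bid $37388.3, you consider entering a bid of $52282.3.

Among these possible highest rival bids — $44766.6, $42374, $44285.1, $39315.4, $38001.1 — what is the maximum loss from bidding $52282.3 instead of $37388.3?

$7378.3

$44766.6: truthful gives $0, deviation gives −$7378.3 → loss $7378.3.
$42374: truthful gives $0, deviation gives −$4985.7 → loss $4985.7.
$44285.1: truthful gives $0, deviation gives −$6896.8 → loss $6896.8.
$39315.4: truthful gives $0, deviation gives −$1927.1 → loss $1927.1.
$38001.1: truthful gives $0, deviation gives −$612.8 → loss $612.8.
Maximum loss: $7378.3.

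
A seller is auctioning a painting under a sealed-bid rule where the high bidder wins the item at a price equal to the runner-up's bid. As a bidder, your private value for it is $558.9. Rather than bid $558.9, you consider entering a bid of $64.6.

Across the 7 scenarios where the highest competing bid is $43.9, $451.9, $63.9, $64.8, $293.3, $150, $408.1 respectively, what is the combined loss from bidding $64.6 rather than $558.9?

$1426.4

The deviation costs you only when the competing bid falls strictly between $64.6 and $558.9; elsewhere both bids give the same outcome.
$43.9: outcomes coincide → loss $0.
$451.9: truthful payoff $107, deviation payoff $0 → loss $107.
$63.9: outcomes coincide → loss $0.
$64.8: truthful payoff $494.1, deviation payoff $0 → loss $494.1.
$293.3: truthful payoff $265.6, deviation payoff $0 → loss $265.6.
$150: truthful payoff $408.9, deviation payoff $0 → loss $408.9.
$408.1: truthful payoff $150.8, deviation payoff $0 → loss $150.8.
Total loss = $107 + $494.1 + $265.6 + $408.9 + $150.8 = $1426.4.
In a second-price auction your bid sets only whether you win, not what you pay, so bidding your true value is weakly dominant.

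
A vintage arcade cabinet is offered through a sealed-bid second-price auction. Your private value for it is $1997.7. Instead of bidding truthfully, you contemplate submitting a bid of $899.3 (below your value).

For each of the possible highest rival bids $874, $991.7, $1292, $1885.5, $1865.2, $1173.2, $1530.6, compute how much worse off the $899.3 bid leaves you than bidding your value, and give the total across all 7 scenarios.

The deviation costs you only when the competing bid falls strictly between $899.3 and $1997.7; elsewhere both bids give the same outcome.
$874: outcomes coincide → loss $0.
$991.7: truthful payoff $1006, deviation payoff $0 → loss $1006.
$1292: truthful payoff $705.7, deviation payoff $0 → loss $705.7.
$1885.5: truthful payoff $112.2, deviation payoff $0 → loss $112.2.
$1865.2: truthful payoff $132.5, deviation payoff $0 → loss $132.5.
$1173.2: truthful payoff $824.5, deviation payoff $0 → loss $824.5.
$1530.6: truthful payoff $467.1, deviation payoff $0 → loss $467.1.
Total loss = $1006 + $705.7 + $112.2 + $132.5 + $824.5 + $467.1 = $3248.

$3248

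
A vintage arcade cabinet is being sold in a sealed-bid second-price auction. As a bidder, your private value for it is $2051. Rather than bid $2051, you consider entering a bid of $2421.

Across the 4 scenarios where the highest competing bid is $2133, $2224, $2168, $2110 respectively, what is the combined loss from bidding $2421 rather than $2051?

$431

The deviation costs you only when the competing bid falls strictly between $2051 and $2421; elsewhere both bids give the same outcome.
$2133: truthful payoff $0, deviation payoff −$82 → loss $82.
$2224: truthful payoff $0, deviation payoff −$173 → loss $173.
$2168: truthful payoff $0, deviation payoff −$117 → loss $117.
$2110: truthful payoff $0, deviation payoff −$59 → loss $59.
Total loss = $82 + $173 + $117 + $59 = $431.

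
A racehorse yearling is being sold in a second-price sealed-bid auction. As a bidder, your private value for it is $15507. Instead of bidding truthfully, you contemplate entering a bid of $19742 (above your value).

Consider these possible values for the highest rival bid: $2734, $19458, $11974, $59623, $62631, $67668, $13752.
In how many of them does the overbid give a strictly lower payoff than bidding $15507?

The deviation hurts exactly when the highest competing bid lies strictly between $15507 and $19742 — overbidding then wins at a price above your value.
$2734: below both → same outcome either way.
$19458: inside the interval → strictly worse (loss $3951).
$11974: below both → same outcome either way.
$59623: above both → same outcome either way.
$62631: above both → same outcome either way.
$67668: above both → same outcome either way.
$13752: below both → same outcome either way.
Count: 1.

1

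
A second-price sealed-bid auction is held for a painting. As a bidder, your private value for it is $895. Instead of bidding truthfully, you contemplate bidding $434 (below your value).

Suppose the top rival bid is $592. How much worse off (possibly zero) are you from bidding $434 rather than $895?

$303

Bidding your value $895: you win (since $895 > $592) and pay $592. Payoff $303.
Bidding $434: you lose. Payoff $0.
The competing bid $592 lies between your shaded bid and your value, so underbidding forfeits an item you could have won at a profitable price.
Loss from deviating = $303 − ($0) = $303.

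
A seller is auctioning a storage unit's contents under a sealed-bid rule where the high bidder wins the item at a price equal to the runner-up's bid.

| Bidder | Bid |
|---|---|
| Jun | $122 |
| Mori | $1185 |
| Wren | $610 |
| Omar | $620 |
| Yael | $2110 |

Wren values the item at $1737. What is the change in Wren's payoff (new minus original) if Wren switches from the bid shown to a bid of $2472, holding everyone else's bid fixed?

−$373

The highest bid among the other bidders is $2110; Wren's bid doesn't change that.
Original bid $610: Wren is not highest (top rival bid is $2110); payoff $0.
Alternative bid $2472: Wren is highest, pays the top rival bid $2110; payoff $1737 − $2110 = −$373.
Change in payoff = −$373 − ($0) = −$373.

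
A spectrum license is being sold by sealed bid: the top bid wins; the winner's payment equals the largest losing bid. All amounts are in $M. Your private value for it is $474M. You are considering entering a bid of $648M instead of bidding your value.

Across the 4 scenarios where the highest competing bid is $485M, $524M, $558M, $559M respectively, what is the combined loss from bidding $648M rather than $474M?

The deviation costs you only when the competing bid falls strictly between $474M and $648M; elsewhere both bids give the same outcome.
$485M: truthful payoff $0M, deviation payoff −$11M → loss $11M.
$524M: truthful payoff $0M, deviation payoff −$50M → loss $50M.
$558M: truthful payoff $0M, deviation payoff −$84M → loss $84M.
$559M: truthful payoff $0M, deviation payoff −$85M → loss $85M.
Total loss = $11M + $50M + $84M + $85M = $230M.

$230M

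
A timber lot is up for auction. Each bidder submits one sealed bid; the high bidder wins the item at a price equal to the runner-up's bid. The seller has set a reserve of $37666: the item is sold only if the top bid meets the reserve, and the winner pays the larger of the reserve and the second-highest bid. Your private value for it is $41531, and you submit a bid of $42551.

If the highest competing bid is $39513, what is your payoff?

Your bid $42551 is the highest and exceeds the reserve.
Price = max(second-highest bid, reserve) = max($39513, $37666) = $39513.
Payoff = $41531 − $39513 = $2018.

$2018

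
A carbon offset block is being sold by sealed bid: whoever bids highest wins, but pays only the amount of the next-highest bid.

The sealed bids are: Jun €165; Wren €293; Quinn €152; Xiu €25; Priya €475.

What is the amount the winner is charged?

Highest bid: Priya at €475, so Priya wins.
Second-highest bid: Wren at €293 — that is the price the winner pays.

€293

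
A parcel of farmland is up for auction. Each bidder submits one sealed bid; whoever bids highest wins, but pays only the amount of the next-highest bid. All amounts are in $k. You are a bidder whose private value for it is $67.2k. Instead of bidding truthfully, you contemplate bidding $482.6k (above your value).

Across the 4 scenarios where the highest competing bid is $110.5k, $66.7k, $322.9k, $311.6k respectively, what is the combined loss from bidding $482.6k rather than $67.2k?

The deviation costs you only when the competing bid falls strictly between $67.2k and $482.6k; elsewhere both bids give the same outcome.
$110.5k: truthful payoff $0k, deviation payoff −$43.3k → loss $43.3k.
$66.7k: outcomes coincide → loss $0k.
$322.9k: truthful payoff $0k, deviation payoff −$255.7k → loss $255.7k.
$311.6k: truthful payoff $0k, deviation payoff −$244.4k → loss $244.4k.
Total loss = $43.3k + $255.7k + $244.4k = $543.4k.

$543.4k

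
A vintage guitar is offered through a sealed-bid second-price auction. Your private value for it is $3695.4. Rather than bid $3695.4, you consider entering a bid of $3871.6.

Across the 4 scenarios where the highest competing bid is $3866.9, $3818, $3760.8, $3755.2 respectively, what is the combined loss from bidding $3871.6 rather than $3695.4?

The deviation costs you only when the competing bid falls strictly between $3695.4 and $3871.6; elsewhere both bids give the same outcome.
$3866.9: truthful payoff $0, deviation payoff −$171.5 → loss $171.5.
$3818: truthful payoff $0, deviation payoff −$122.6 → loss $122.6.
$3760.8: truthful payoff $0, deviation payoff −$65.4 → loss $65.4.
$3755.2: truthful payoff $0, deviation payoff −$59.8 → loss $59.8.
Total loss = $171.5 + $122.6 + $65.4 + $59.8 = $419.3.

$419.3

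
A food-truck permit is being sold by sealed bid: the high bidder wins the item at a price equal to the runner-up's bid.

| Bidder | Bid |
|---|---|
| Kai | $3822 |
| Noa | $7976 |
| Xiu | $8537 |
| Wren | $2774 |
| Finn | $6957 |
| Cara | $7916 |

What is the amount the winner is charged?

$7976

Highest bid: Xiu at $8537, so Xiu wins.
Second-highest bid: Noa at $7976 — that is the price the winner pays.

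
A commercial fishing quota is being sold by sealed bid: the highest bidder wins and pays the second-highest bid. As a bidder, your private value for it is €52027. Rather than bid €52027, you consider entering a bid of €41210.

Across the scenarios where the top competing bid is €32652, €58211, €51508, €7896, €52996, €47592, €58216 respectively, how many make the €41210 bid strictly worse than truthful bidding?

2

The deviation hurts exactly when the highest competing bid lies strictly between €41210 and €52027 — underbidding then forfeits a profitable win.
€32652: below both → same outcome either way.
€58211: above both → same outcome either way.
€51508: inside the interval → strictly worse (loss €519).
€7896: below both → same outcome either way.
€52996: above both → same outcome either way.
€47592: inside the interval → strictly worse (loss €4435).
€58216: above both → same outcome either way.
Count: 2.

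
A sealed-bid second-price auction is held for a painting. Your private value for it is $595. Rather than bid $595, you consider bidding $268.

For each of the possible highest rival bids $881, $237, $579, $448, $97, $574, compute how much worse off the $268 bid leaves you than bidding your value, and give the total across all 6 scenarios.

$184

The deviation costs you only when the competing bid falls strictly between $268 and $595; elsewhere both bids give the same outcome.
$881: outcomes coincide → loss $0.
$237: outcomes coincide → loss $0.
$579: truthful payoff $16, deviation payoff $0 → loss $16.
$448: truthful payoff $147, deviation payoff $0 → loss $147.
$97: outcomes coincide → loss $0.
$574: truthful payoff $21, deviation payoff $0 → loss $21.
Total loss = $16 + $147 + $21 = $184.
Truthful bidding weakly dominates here: raising your bid can only win items priced above your value, and lowering it can only forfeit items priced below.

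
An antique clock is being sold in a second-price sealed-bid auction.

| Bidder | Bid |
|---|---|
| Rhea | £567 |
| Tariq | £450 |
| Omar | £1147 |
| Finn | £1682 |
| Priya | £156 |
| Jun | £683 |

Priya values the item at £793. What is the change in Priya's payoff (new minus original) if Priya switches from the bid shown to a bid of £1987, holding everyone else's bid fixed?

The highest bid among the other bidders is £1682; Priya's bid doesn't change that.
Original bid £156: Priya is not highest (top rival bid is £1682); payoff £0.
Alternative bid £1987: Priya is highest, pays the top rival bid £1682; payoff £793 − £1682 = −£889.
Change in payoff = −£889 − (£0) = −£889.

−£889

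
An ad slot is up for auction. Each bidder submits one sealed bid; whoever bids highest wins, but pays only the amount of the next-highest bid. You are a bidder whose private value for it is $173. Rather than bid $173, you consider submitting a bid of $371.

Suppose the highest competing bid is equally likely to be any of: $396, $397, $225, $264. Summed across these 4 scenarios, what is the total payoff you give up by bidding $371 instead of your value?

$143

The deviation costs you only when the competing bid falls strictly between $173 and $371; elsewhere both bids give the same outcome.
$396: outcomes coincide → loss $0.
$397: outcomes coincide → loss $0.
$225: truthful payoff $0, deviation payoff −$52 → loss $52.
$264: truthful payoff $0, deviation payoff −$91 → loss $91.
Total loss = $52 + $91 = $143.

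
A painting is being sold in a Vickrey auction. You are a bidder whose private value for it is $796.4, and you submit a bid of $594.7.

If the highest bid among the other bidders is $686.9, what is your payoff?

$0

Your bid $594.7 is below the highest competing bid $686.9, so you lose.
A losing bidder pays nothing and receives nothing: payoff = $0.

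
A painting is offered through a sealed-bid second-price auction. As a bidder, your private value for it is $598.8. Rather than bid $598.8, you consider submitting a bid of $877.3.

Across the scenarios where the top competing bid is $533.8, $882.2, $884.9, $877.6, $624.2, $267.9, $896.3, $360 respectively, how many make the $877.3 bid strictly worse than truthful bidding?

1

The deviation hurts exactly when the highest competing bid lies strictly between $598.8 and $877.3 — overbidding then wins at a price above your value.
$533.8: below both → same outcome either way.
$882.2: above both → same outcome either way.
$884.9: above both → same outcome either way.
$877.6: above both → same outcome either way.
$624.2: inside the interval → strictly worse (loss $25.4).
$267.9: below both → same outcome either way.
$896.3: above both → same outcome either way.
$360: below both → same outcome either way.
Count: 1.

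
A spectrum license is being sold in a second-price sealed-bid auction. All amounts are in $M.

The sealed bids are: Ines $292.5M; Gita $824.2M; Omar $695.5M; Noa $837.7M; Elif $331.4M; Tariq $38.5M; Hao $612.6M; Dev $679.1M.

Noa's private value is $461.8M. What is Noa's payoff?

−$362.4M

Highest bid: Noa at $837.7M, so Noa wins.
Second-highest bid: Gita at $824.2M — that is the price the winner pays.
Noa's payoff = value − price = $461.8M − $824.2M = −$362.4M.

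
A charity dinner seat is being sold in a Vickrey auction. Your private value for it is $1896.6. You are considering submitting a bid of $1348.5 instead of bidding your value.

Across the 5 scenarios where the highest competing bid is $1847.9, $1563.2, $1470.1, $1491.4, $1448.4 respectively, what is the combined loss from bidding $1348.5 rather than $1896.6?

The deviation costs you only when the competing bid falls strictly between $1348.5 and $1896.6; elsewhere both bids give the same outcome.
$1847.9: truthful payoff $48.7, deviation payoff $0 → loss $48.7.
$1563.2: truthful payoff $333.4, deviation payoff $0 → loss $333.4.
$1470.1: truthful payoff $426.5, deviation payoff $0 → loss $426.5.
$1491.4: truthful payoff $405.2, deviation payoff $0 → loss $405.2.
$1448.4: truthful payoff $448.2, deviation payoff $0 → loss $448.2.
Total loss = $48.7 + $333.4 + $426.5 + $405.2 + $448.2 = $1662.
In a second-price auction your bid sets only whether you win, not what you pay, so bidding your true value is weakly dominant.

$1662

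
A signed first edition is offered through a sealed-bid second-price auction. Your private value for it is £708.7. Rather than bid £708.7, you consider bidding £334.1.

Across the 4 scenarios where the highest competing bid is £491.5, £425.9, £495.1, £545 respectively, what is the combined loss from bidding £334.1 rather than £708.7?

£877.3

The deviation costs you only when the competing bid falls strictly between £334.1 and £708.7; elsewhere both bids give the same outcome.
£491.5: truthful payoff £217.2, deviation payoff £0 → loss £217.2.
£425.9: truthful payoff £282.8, deviation payoff £0 → loss £282.8.
£495.1: truthful payoff £213.6, deviation payoff £0 → loss £213.6.
£545: truthful payoff £163.7, deviation payoff £0 → loss £163.7.
Total loss = £217.2 + £282.8 + £213.6 + £163.7 = £877.3.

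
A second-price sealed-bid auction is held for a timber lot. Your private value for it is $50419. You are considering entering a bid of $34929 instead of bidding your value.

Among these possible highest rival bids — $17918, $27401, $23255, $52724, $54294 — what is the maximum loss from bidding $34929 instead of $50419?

$17918: same outcome either way → loss $0.
$27401: same outcome either way → loss $0.
$23255: same outcome either way → loss $0.
$52724: same outcome either way → loss $0.
$54294: same outcome either way → loss $0.
Maximum loss: $0.

$0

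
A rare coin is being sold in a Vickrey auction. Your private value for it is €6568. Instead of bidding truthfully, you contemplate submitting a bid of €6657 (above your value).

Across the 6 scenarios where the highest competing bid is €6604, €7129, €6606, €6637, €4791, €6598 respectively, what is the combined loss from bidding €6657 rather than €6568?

€173

The deviation costs you only when the competing bid falls strictly between €6568 and €6657; elsewhere both bids give the same outcome.
€6604: truthful payoff €0, deviation payoff −€36 → loss €36.
€7129: outcomes coincide → loss €0.
€6606: truthful payoff €0, deviation payoff −€38 → loss €38.
€6637: truthful payoff €0, deviation payoff −€69 → loss €69.
€4791: outcomes coincide → loss €0.
€6598: truthful payoff €0, deviation payoff −€30 → loss €30.
Total loss = €36 + €38 + €69 + €30 = €173.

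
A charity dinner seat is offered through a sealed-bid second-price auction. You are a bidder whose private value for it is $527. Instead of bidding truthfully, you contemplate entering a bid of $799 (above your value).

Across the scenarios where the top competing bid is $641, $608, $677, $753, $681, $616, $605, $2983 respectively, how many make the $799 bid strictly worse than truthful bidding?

7

The deviation hurts exactly when the highest competing bid lies strictly between $527 and $799 — overbidding then wins at a price above your value.
$641: inside the interval → strictly worse (loss $114).
$608: inside the interval → strictly worse (loss $81).
$677: inside the interval → strictly worse (loss $150).
$753: inside the interval → strictly worse (loss $226).
$681: inside the interval → strictly worse (loss $154).
$616: inside the interval → strictly worse (loss $89).
$605: inside the interval → strictly worse (loss $78).
$2983: above both → same outcome either way.
Count: 7.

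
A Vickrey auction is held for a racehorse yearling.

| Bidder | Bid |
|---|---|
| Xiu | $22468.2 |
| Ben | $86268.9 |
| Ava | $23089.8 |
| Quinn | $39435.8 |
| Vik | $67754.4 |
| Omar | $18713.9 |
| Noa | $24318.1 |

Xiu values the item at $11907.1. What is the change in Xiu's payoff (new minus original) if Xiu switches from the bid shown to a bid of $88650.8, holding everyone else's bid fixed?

−$74361.8

The highest bid among the other bidders is $86268.9; Xiu's bid doesn't change that.
Original bid $22468.2: Xiu is not highest (top rival bid is $86268.9); payoff $0.
Alternative bid $88650.8: Xiu is highest, pays the top rival bid $86268.9; payoff $11907.1 − $86268.9 = −$74361.8.
Change in payoff = −$74361.8 − ($0) = −$74361.8.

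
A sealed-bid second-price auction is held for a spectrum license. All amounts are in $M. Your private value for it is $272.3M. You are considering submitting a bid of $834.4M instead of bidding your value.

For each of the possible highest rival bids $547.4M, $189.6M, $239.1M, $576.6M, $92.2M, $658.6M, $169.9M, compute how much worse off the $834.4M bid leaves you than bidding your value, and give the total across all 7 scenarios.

The deviation costs you only when the competing bid falls strictly between $272.3M and $834.4M; elsewhere both bids give the same outcome.
$547.4M: truthful payoff $0M, deviation payoff −$275.1M → loss $275.1M.
$189.6M: outcomes coincide → loss $0M.
$239.1M: outcomes coincide → loss $0M.
$576.6M: truthful payoff $0M, deviation payoff −$304.3M → loss $304.3M.
$92.2M: outcomes coincide → loss $0M.
$658.6M: truthful payoff $0M, deviation payoff −$386.3M → loss $386.3M.
$169.9M: outcomes coincide → loss $0M.
Total loss = $275.1M + $304.3M + $386.3M = $965.7M.
In a second-price auction your bid sets only whether you win, not what you pay, so bidding your true value is weakly dominant.

$965.7M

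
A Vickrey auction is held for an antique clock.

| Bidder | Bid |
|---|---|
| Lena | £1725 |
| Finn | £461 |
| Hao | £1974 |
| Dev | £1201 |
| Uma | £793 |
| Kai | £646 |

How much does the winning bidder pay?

Highest bid: Hao at £1974, so Hao wins.
Second-highest bid: Lena at £1725 — that is the price the winner pays.

£1725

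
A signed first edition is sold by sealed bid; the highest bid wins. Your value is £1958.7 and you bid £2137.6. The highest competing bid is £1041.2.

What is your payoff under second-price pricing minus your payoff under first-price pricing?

You have the highest bid, so you win under either rule.
Second-price: pay £1041.2 → payoff £917.5.
First-price: pay your own bid £2137.6 → payoff −£178.9.
Difference = £917.5 − (−£178.9) = £1096.4.

£1096.4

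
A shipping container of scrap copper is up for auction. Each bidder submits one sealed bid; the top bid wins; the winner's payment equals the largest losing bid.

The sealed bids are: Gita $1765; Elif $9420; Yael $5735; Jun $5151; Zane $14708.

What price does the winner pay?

$9420

Highest bid: Zane at $14708, so Zane wins.
Second-highest bid: Elif at $9420 — that is the price the winner pays.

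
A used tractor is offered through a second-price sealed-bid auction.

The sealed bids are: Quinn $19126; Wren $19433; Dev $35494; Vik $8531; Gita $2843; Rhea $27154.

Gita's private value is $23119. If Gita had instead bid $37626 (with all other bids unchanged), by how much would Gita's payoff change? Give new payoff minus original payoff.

The highest bid among the other bidders is $35494; Gita's bid doesn't change that.
Original bid $2843: Gita is not highest (top rival bid is $35494); payoff $0.
Alternative bid $37626: Gita is highest, pays the top rival bid $35494; payoff $23119 − $35494 = −$12375.
Change in payoff = −$12375 − ($0) = −$12375.

−$12375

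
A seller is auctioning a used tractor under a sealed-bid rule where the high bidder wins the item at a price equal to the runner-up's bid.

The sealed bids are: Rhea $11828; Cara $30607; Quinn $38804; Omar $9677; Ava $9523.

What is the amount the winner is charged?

$30607

Highest bid: Quinn at $38804, so Quinn wins.
Second-highest bid: Cara at $30607 — that is the price the winner pays.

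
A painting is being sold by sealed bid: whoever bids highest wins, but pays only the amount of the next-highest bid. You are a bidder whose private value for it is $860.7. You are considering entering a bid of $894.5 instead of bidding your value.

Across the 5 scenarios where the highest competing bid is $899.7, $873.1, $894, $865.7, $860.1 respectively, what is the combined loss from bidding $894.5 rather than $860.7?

The deviation costs you only when the competing bid falls strictly between $860.7 and $894.5; elsewhere both bids give the same outcome.
$899.7: outcomes coincide → loss $0.
$873.1: truthful payoff $0, deviation payoff −$12.4 → loss $12.4.
$894: truthful payoff $0, deviation payoff −$33.3 → loss $33.3.
$865.7: truthful payoff $0, deviation payoff −$5 → loss $5.
$860.1: outcomes coincide → loss $0.
Total loss = $12.4 + $33.3 + $5 = $50.7.

$50.7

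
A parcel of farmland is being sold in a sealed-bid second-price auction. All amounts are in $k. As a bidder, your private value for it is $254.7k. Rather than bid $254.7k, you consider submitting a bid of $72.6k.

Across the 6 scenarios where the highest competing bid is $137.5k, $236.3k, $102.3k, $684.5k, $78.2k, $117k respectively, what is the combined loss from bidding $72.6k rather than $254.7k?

$602.2k

The deviation costs you only when the competing bid falls strictly between $72.6k and $254.7k; elsewhere both bids give the same outcome.
$137.5k: truthful payoff $117.2k, deviation payoff $0k → loss $117.2k.
$236.3k: truthful payoff $18.4k, deviation payoff $0k → loss $18.4k.
$102.3k: truthful payoff $152.4k, deviation payoff $0k → loss $152.4k.
$684.5k: outcomes coincide → loss $0k.
$78.2k: truthful payoff $176.5k, deviation payoff $0k → loss $176.5k.
$117k: truthful payoff $137.7k, deviation payoff $0k → loss $137.7k.
Total loss = $117.2k + $18.4k + $152.4k + $176.5k + $137.7k = $602.2k.
Because the price is fixed by the runner-up's bid, deviating from your value can only change a good outcome into a bad one — never the reverse.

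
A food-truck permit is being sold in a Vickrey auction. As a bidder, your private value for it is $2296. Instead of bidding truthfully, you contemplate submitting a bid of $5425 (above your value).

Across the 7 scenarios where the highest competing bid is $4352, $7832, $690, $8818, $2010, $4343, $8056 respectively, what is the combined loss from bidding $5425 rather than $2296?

The deviation costs you only when the competing bid falls strictly between $2296 and $5425; elsewhere both bids give the same outcome.
$4352: truthful payoff $0, deviation payoff −$2056 → loss $2056.
$7832: outcomes coincide → loss $0.
$690: outcomes coincide → loss $0.
$8818: outcomes coincide → loss $0.
$2010: outcomes coincide → loss $0.
$4343: truthful payoff $0, deviation payoff −$2047 → loss $2047.
$8056: outcomes coincide → loss $0.
Total loss = $2056 + $2047 = $4103.
Truthful bidding weakly dominates here: raising your bid can only win items priced above your value, and lowering it can only forfeit items priced below.

$4103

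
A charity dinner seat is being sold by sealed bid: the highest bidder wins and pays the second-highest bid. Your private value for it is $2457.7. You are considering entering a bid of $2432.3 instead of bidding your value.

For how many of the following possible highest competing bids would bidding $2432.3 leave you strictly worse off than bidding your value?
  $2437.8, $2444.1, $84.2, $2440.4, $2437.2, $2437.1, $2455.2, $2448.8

7

The deviation hurts exactly when the highest competing bid lies strictly between $2432.3 and $2457.7 — underbidding then forfeits a profitable win.
$2437.8: inside the interval → strictly worse (loss $19.9).
$2444.1: inside the interval → strictly worse (loss $13.6).
$84.2: below both → same outcome either way.
$2440.4: inside the interval → strictly worse (loss $17.3).
$2437.2: inside the interval → strictly worse (loss $20.5).
$2437.1: inside the interval → strictly worse (loss $20.6).
$2455.2: inside the interval → strictly worse (loss $2.5).
$2448.8: inside the interval → strictly worse (loss $8.9).
Count: 7.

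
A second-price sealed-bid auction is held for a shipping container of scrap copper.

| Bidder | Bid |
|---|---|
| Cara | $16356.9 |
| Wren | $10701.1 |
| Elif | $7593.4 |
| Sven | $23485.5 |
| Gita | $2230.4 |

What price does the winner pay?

Highest bid: Sven at $23485.5, so Sven wins.
Second-highest bid: Cara at $16356.9 — that is the price the winner pays.

$16356.9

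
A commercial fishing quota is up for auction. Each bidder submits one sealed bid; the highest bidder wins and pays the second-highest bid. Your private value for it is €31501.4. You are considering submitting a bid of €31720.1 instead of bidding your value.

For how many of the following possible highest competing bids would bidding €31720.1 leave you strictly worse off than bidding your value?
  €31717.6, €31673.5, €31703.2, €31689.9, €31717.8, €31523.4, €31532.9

7

The deviation hurts exactly when the highest competing bid lies strictly between €31501.4 and €31720.1 — overbidding then wins at a price above your value.
€31717.6: inside the interval → strictly worse (loss €216.2).
€31673.5: inside the interval → strictly worse (loss €172.1).
€31703.2: inside the interval → strictly worse (loss €201.8).
€31689.9: inside the interval → strictly worse (loss €188.5).
€31717.8: inside the interval → strictly worse (loss €216.4).
€31523.4: inside the interval → strictly worse (loss €22).
€31532.9: inside the interval → strictly worse (loss €31.5).
Count: 7.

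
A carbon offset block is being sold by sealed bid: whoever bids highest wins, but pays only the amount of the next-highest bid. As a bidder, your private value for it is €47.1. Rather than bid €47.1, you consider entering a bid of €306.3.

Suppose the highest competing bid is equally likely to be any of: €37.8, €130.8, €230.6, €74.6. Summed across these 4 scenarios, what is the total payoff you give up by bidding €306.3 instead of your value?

€294.7

The deviation costs you only when the competing bid falls strictly between €47.1 and €306.3; elsewhere both bids give the same outcome.
€37.8: outcomes coincide → loss €0.
€130.8: truthful payoff €0, deviation payoff −€83.7 → loss €83.7.
€230.6: truthful payoff €0, deviation payoff −€183.5 → loss €183.5.
€74.6: truthful payoff €0, deviation payoff −€27.5 → loss €27.5.
Total loss = €83.7 + €183.5 + €27.5 = €294.7.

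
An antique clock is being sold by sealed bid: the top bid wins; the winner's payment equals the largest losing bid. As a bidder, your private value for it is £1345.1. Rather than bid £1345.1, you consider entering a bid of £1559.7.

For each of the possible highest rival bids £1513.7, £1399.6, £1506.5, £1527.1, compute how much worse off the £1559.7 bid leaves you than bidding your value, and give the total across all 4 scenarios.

The deviation costs you only when the competing bid falls strictly between £1345.1 and £1559.7; elsewhere both bids give the same outcome.
£1513.7: truthful payoff £0, deviation payoff −£168.6 → loss £168.6.
£1399.6: truthful payoff £0, deviation payoff −£54.5 → loss £54.5.
£1506.5: truthful payoff £0, deviation payoff −£161.4 → loss £161.4.
£1527.1: truthful payoff £0, deviation payoff −£182 → loss £182.
Total loss = £168.6 + £54.5 + £161.4 + £182 = £566.5.

£566.5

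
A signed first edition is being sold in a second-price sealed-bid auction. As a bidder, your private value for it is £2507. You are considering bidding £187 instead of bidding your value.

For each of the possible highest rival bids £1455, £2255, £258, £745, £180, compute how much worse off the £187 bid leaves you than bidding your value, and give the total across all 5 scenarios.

The deviation costs you only when the competing bid falls strictly between £187 and £2507; elsewhere both bids give the same outcome.
£1455: truthful payoff £1052, deviation payoff £0 → loss £1052.
£2255: truthful payoff £252, deviation payoff £0 → loss £252.
£258: truthful payoff £2249, deviation payoff £0 → loss £2249.
£745: truthful payoff £1762, deviation payoff £0 → loss £1762.
£180: outcomes coincide → loss £0.
Total loss = £1052 + £252 + £2249 + £1762 = £5315.

£5315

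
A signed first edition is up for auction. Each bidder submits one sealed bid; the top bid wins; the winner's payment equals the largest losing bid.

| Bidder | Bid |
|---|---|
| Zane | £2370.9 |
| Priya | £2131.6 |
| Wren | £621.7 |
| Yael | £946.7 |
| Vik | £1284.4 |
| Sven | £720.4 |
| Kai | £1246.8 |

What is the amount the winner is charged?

£2131.6

Highest bid: Zane at £2370.9, so Zane wins.
Second-highest bid: Priya at £2131.6 — that is the price the winner pays.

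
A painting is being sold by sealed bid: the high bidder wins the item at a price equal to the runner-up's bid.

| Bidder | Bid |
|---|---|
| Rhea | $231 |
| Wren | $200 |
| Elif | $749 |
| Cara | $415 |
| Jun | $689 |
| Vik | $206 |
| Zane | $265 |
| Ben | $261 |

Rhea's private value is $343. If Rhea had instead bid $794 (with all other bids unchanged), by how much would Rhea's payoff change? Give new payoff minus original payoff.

The highest bid among the other bidders is $749; Rhea's bid doesn't change that.
Original bid $231: Rhea is not highest (top rival bid is $749); payoff $0.
Alternative bid $794: Rhea is highest, pays the top rival bid $749; payoff $343 − $749 = −$406.
Change in payoff = −$406 − ($0) = −$406.

−$406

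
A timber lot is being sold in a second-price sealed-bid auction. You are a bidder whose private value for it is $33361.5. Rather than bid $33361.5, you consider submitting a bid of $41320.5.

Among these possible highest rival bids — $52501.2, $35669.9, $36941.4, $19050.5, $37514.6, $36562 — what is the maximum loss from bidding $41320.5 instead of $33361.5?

$4153.1

$52501.2: same outcome either way → loss $0.
$35669.9: truthful gives $0, deviation gives −$2308.4 → loss $2308.4.
$36941.4: truthful gives $0, deviation gives −$3579.9 → loss $3579.9.
$19050.5: same outcome either way → loss $0.
$37514.6: truthful gives $0, deviation gives −$4153.1 → loss $4153.1.
$36562: truthful gives $0, deviation gives −$3200.5 → loss $3200.5.
Maximum loss: $4153.1.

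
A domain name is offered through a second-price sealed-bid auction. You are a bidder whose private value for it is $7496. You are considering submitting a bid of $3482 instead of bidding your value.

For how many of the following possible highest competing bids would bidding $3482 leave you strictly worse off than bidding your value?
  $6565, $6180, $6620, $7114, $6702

The deviation hurts exactly when the highest competing bid lies strictly between $3482 and $7496 — underbidding then forfeits a profitable win.
$6565: inside the interval → strictly worse (loss $931).
$6180: inside the interval → strictly worse (loss $1316).
$6620: inside the interval → strictly worse (loss $876).
$7114: inside the interval → strictly worse (loss $382).
$6702: inside the interval → strictly worse (loss $794).
Count: 5.

5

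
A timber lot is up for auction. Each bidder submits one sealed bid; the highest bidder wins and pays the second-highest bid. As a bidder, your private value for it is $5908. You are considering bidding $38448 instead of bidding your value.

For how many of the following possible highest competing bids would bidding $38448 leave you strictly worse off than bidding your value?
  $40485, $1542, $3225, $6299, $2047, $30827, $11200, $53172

The deviation hurts exactly when the highest competing bid lies strictly between $5908 and $38448 — overbidding then wins at a price above your value.
$40485: above both → same outcome either way.
$1542: below both → same outcome either way.
$3225: below both → same outcome either way.
$6299: inside the interval → strictly worse (loss $391).
$2047: below both → same outcome either way.
$30827: inside the interval → strictly worse (loss $24919).
$11200: inside the interval → strictly worse (loss $5292).
$53172: above both → same outcome either way.
Count: 3.

3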